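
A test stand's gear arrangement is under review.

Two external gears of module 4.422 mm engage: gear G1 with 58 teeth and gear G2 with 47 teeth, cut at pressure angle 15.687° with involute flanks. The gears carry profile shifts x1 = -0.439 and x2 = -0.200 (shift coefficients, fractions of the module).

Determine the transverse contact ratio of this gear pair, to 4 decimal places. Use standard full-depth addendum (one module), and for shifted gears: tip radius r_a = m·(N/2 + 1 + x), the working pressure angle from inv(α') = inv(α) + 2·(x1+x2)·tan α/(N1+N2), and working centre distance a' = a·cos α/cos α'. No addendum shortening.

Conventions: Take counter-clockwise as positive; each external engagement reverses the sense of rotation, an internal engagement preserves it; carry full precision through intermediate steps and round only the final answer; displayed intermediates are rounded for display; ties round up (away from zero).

class = single-mesh tooth geometry [involute pair 58T × 47T, m = 4.422]
base radii: r_b1 = 123.461534, r_b2 = 100.046416
tip radii: r_a1 = 130.718742, r_a2 = 107.454600
inv(α') = inv(15.687°) + 2·(-0.439-0.200)·tan α/(58+47) = 0.00363446  ⇒  α' = 12.62228°
a' = a·cos α / cos α' = 232.1550·cos 15.687°/cos 12.62228° = 229.043509
action lengths: √(r_a1²−r_b1²) = 42.949261, √(r_a2²−r_b2²) = 39.207215
base pitch p_b = π·m·cos α = 13.374684
CR = (42.949261 + 39.207215 − 229.043509·sin 12.62228°)/13.374684 = 2.400449
contact ratio ≈ 2.4004

2.4004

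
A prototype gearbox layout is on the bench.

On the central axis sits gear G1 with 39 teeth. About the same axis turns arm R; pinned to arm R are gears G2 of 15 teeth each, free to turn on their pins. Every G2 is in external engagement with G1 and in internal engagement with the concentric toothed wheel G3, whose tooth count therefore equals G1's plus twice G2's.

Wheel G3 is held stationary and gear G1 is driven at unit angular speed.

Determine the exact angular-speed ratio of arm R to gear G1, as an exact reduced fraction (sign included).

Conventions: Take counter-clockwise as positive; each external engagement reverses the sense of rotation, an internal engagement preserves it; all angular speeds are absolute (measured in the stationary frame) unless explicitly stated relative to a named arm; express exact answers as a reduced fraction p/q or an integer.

recognized (axles ride arm R): planetary set, 39/15/69 teeth
ring teeth: 39 + 2·15 = 69
39(ω_sun−ω_arm) = −69(ω_ring−ω_arm),  ω_ring = 0, ω_sun = 1
39(1−ω_arm) = −69(0−ω_arm)  ⇒  108·ω_arm = 39  ⇒  ω_arm = 13/36
ω_out/ω_in = 13/36

13/36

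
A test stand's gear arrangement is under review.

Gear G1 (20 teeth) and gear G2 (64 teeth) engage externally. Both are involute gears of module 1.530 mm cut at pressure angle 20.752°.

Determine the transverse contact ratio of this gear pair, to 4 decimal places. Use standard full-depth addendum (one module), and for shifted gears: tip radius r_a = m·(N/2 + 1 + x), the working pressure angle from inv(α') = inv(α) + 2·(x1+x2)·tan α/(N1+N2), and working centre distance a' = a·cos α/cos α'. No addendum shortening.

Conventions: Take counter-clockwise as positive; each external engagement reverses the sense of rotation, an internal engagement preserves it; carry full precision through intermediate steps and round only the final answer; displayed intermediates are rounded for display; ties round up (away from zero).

1.6419

single-mesh involute tooth geometry (20T engaging 64T at module 1.530)
base radii: r_b1 = 14.307379, r_b2 = 45.783614
tip radii: r_a1 = 16.830000, r_a2 = 50.490000
no profile shift: α' = α, a' = a
action lengths: √(r_a1²−r_b1²) = 8.862719, √(r_a2²−r_b2²) = 21.286164
base pitch p_b = π·m·cos α = 4.494796
CR = (8.862719 + 21.286164 − 64.260000·sin 20.75200°)/4.494796 = 1.641908
contact ratio ≈ 1.6419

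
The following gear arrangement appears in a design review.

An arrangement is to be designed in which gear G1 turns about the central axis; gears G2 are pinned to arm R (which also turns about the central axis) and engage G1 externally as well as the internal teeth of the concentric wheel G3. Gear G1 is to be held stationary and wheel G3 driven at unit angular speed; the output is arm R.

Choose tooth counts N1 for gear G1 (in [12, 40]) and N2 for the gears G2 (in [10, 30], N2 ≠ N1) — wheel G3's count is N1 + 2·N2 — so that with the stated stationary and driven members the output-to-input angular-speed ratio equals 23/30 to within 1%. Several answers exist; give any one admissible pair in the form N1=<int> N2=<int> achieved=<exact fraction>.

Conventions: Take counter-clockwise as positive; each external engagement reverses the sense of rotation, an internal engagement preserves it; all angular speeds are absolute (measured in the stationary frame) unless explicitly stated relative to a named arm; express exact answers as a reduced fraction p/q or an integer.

N1=14 N2=16 achieved=23/30

class = planetary set [ratio 23/30 wanted; Willis about the carrier]
Willis with ω_sun = 0: ω_arm/ω_ring = N3/(N1+N3); set equal to 23/30  ⇒  N3/N1 = (23/30)/(1 − 23/30) = 23/7
N3 = N1 + 2·N2  ⇒  N2/N1 = (N3/N1 − 1)/2 = (23/7 − 1)/2 = 8/7
smallest multiple with N1 ≥ 12 and N2 ≥ 10: k = 2  ⇒  N1 = 2·7 = 14, N2 = 2·8 = 16 (N1 ≤ 40, N2 ≤ 30, N2 ≠ N1 ✓), N3 = 14 + 2·16 = 46
check: N3/(N1+N3) with N1 = 14, N3 = 46 gives 23/30; |achieved − target| = 0 ≤ 23/3000 ✓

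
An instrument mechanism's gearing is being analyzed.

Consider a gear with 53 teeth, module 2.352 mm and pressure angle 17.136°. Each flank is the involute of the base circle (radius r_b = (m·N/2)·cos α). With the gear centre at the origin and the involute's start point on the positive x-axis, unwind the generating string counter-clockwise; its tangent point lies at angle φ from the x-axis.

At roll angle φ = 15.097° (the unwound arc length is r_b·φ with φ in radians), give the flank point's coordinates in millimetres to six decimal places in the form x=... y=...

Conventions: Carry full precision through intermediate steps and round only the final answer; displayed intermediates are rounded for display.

x=61.593003 y=0.360685

topology: single-mesh involute geometry — m = 2.352, N = 53
pitch radius r_p = m·N/2 = 2.352·53/2 = 62.328000
base radius r_b = r_p·cos α = 62.328000·cos 17.136° = 59.561140
roll angle φ = 15.097° = 0.26349236 rad
x = r_b·(cos φ + φ·sin φ) = 61.593003
y = r_b·(sin φ − φ·cos φ) = 0.360685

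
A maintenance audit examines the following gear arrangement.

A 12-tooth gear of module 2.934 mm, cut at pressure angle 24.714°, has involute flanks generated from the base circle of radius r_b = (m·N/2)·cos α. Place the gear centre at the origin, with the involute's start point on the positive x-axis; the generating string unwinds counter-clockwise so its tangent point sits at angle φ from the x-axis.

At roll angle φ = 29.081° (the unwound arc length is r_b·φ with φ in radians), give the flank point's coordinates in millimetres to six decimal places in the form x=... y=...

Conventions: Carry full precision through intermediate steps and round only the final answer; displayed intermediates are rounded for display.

x=17.920650 y=0.679205

class = single-mesh tooth geometry [base-circle involute, m = 2.934, 12T]
pitch radius r_p = m·N/2 = 2.934·12/2 = 17.604000
base radius r_b = r_p·cos α = 17.604000·cos 24.714° = 15.991580
roll angle φ = 29.081° = 0.50755920 rad
x = r_b·(cos φ + φ·sin φ) = 17.920650
y = r_b·(sin φ − φ·cos φ) = 0.679205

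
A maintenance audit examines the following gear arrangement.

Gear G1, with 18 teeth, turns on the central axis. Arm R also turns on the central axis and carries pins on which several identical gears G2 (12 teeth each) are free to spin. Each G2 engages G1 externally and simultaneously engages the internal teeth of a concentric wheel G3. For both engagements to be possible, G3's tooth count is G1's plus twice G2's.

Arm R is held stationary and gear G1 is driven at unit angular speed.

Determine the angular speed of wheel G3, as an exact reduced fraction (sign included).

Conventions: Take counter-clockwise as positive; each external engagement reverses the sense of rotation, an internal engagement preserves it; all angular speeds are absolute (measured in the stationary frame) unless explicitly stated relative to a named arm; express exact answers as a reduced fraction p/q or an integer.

-3/7

recognized (axles ride arm R): planetary set, 18/12/42 teeth
ring teeth: 18 + 2·12 = 42
18(ω_sun−ω_arm) = −42(ω_ring−ω_arm),  ω_arm = 0, ω_sun = 1
ω_ring = 0 − (18/42)(1−0) = -3/7
exact speed ratio = -3/7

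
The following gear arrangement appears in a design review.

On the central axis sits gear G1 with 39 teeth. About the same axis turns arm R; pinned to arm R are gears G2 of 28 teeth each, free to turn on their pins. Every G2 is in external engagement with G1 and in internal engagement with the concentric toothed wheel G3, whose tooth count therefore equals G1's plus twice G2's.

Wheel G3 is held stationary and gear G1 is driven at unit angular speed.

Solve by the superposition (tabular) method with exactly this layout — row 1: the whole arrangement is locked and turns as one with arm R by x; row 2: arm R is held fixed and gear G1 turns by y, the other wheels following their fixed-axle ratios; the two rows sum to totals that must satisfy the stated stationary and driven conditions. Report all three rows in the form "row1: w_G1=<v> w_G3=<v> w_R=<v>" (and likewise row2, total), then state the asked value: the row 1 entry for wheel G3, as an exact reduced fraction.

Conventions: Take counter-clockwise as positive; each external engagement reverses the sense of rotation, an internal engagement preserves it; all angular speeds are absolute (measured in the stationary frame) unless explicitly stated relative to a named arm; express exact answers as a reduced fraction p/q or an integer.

row1: w_G1=39/134 w_G3=39/134 w_R=39/134
row2: w_G1=95/134 w_G3=-39/134 w_R=0
total: w_G1=1 w_G3=0 w_R=39/134
asked value: 39/134

recognized (axles ride arm R): planetary set, 39/28/95 teeth
row 1 — lock + rotate with arm: ω_sun = ω_ring = ω_arm = x
row 2 (arm held, sun turns y): ω_ring = −(39/95)·y, ω_arm = 0
boundary: total ω_ring = x − (39/95)·y = 0 and total ω_sun = x + y = 1  ⇒  y = 95/134, x = 39/134
row 2 ring = −(39/95)·95/134 = -39/134
totals (row 1 + row 2): sun 39/134 + 95/134 = 1, ring 39/134 + (-39/134) = 0, arm 39/134 + 0 = 39/134
asked cell (row1, ring) = 39/134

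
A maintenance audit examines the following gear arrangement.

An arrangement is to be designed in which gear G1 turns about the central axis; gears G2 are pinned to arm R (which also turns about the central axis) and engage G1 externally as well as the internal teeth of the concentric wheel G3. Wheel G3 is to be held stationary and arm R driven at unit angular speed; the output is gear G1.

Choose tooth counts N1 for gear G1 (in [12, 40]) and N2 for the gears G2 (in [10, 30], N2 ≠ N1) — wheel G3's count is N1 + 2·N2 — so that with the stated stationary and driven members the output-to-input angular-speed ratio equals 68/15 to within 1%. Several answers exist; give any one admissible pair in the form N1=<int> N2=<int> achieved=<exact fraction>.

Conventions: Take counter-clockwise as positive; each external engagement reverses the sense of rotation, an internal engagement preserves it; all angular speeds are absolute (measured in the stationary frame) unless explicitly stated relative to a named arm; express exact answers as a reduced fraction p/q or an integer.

N1=15 N2=19 achieved=68/15

class = planetary set [ratio 68/15 wanted; Willis about the carrier]
Willis with ω_ring = 0: ω_sun/ω_arm = (N1+N3)/N1; set equal to 68/15  ⇒  N3/N1 = 68/15 − 1 = 53/15
N3 = N1 + 2·N2  ⇒  N2/N1 = (N3/N1 − 1)/2 = (53/15 − 1)/2 = 19/15
smallest multiple with N1 ≥ 12 and N2 ≥ 10: k = 1  ⇒  N1 = 1·15 = 15, N2 = 1·19 = 19 (N1 ≤ 40, N2 ≤ 30, N2 ≠ N1 ✓), N3 = 15 + 2·19 = 53
check: (N1+N3)/N1 with N1 = 15, N3 = 53 gives 68/15; |achieved − target| = 0 ≤ 17/375 ✓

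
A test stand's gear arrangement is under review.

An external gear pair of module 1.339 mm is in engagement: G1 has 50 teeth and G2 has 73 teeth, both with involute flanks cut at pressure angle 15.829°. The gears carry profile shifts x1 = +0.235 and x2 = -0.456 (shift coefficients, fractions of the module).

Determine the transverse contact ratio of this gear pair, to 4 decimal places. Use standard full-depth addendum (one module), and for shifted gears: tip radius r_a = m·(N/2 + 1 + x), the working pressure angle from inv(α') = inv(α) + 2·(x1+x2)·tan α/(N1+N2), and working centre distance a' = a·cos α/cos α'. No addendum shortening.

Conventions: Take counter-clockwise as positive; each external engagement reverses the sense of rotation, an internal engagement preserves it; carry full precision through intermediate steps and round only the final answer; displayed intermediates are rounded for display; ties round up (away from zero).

single-mesh involute tooth geometry (50T engaging 73T at module 1.339)
base radii: r_b1 = 32.205630, r_b2 = 47.020220
tip radii: r_a1 = 35.128665, r_a2 = 49.601916
inv(α') = inv(15.829°) + 2·(+0.235-0.456)·tan α/(50+73) = 0.00623124  ⇒  α' = 15.06470°
a' = a·cos α / cos α' = 82.3485·cos 15.829°/cos 15.06470° = 82.045510
action lengths: √(r_a1²−r_b1²) = 14.029273, √(r_a2²−r_b2²) = 15.793955
base pitch p_b = π·m·cos α = 4.047079
CR = (14.029273 + 15.793955 − 82.045510·sin 15.06470°)/4.047079 = 2.099988
contact ratio ≈ 2.1000

2.1000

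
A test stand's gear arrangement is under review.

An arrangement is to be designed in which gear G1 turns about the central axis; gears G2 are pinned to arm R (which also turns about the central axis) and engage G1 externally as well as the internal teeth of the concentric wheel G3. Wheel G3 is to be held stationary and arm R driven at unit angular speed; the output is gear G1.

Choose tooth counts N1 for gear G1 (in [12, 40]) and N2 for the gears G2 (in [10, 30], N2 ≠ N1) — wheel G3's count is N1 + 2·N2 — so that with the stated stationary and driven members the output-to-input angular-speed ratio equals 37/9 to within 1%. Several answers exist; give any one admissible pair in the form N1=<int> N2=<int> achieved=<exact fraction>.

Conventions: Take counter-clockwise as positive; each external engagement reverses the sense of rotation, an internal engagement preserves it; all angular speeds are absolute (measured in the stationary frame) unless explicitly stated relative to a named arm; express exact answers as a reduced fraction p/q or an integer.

N1=18 N2=19 achieved=37/9

class = planetary set [ratio 37/9 wanted; Willis about the carrier]
Willis with ω_ring = 0: ω_sun/ω_arm = (N1+N3)/N1; set equal to 37/9  ⇒  N3/N1 = 37/9 − 1 = 28/9
N3 = N1 + 2·N2  ⇒  N2/N1 = (N3/N1 − 1)/2 = (28/9 − 1)/2 = 19/18
smallest multiple with N1 ≥ 12 and N2 ≥ 10: k = 1  ⇒  N1 = 1·18 = 18, N2 = 1·19 = 19 (N1 ≤ 40, N2 ≤ 30, N2 ≠ N1 ✓), N3 = 18 + 2·19 = 56
check: (N1+N3)/N1 with N1 = 18, N3 = 56 gives 37/9; |achieved − target| = 0 ≤ 37/900 ✓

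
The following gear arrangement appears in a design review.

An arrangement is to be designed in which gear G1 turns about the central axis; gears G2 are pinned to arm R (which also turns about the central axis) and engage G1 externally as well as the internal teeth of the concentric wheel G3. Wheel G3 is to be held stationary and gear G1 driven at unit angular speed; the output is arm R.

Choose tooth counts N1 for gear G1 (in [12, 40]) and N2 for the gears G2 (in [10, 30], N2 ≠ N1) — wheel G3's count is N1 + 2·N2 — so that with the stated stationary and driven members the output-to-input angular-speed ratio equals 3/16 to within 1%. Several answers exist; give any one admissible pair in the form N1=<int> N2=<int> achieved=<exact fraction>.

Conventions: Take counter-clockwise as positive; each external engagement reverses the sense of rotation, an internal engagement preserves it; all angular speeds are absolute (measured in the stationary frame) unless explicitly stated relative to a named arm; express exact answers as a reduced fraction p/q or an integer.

design class (target 3/16): planetary set
Willis with ω_ring = 0: ω_arm/ω_sun = N1/(N1+N3); set equal to 3/16  ⇒  N3/N1 = 1/(3/16) − 1 = 13/3
N3 = N1 + 2·N2  ⇒  N2/N1 = (N3/N1 − 1)/2 = (13/3 − 1)/2 = 5/3
smallest multiple with N1 ≥ 12 and N2 ≥ 10: k = 4  ⇒  N1 = 4·3 = 12, N2 = 4·5 = 20 (N1 ≤ 40, N2 ≤ 30, N2 ≠ N1 ✓), N3 = 12 + 2·20 = 52
check: N1/(N1+N3) with N1 = 12, N3 = 52 gives 3/16; |achieved − target| = 0 ≤ 3/1600 ✓

N1=12 N2=20 achieved=3/16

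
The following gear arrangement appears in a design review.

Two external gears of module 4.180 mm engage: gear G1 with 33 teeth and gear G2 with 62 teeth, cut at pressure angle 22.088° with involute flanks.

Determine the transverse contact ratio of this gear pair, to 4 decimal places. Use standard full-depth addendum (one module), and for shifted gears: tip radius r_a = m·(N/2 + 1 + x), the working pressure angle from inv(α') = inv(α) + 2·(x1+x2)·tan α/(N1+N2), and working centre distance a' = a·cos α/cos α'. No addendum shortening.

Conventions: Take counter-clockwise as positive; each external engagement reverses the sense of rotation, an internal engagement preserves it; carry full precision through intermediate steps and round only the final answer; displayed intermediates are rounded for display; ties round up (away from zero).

1.6337

single-mesh involute tooth geometry (33T engaging 62T at module 4.180)
base radii: r_b1 = 63.908113, r_b2 = 120.069788
tip radii: r_a1 = 73.150000, r_a2 = 133.760000
no profile shift: α' = α, a' = a
action lengths: √(r_a1²−r_b1²) = 35.590387, √(r_a2²−r_b2²) = 58.948992
base pitch p_b = π·m·cos α = 12.168076
CR = (35.590387 + 58.948992 − 198.550000·sin 22.08800°)/12.168076 = 1.633667
contact ratio ≈ 1.6337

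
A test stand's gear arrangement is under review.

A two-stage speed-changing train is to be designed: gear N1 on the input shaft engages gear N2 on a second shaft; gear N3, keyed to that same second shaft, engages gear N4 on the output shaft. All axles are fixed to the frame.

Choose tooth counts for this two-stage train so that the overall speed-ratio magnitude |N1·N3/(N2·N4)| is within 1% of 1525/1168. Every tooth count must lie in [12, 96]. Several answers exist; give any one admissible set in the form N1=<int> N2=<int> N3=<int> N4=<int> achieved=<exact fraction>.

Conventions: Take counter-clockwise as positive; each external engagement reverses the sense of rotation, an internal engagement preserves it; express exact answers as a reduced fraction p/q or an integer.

N1=25 N2=16 N3=61 N4=73 achieved=1525/1168

design class (target 1525/1168): fixed-axis compound train
target = 1525/1168 in lowest terms: an exact hit needs N1·N3 = k·1525 and N2·N4 = k·1168 for one integer k, every count in [12, 96]; additionally prefer no 1:1 stage (N1 ≠ N2, N3 ≠ N4)
k = 1: N1·N3 = 1525 = 25·61, N2·N4 = 1168 = 16·73
achieved = 25·61/(16·73) = 1525/1168; |achieved − target| = 0 ≤ 61/4672 ✓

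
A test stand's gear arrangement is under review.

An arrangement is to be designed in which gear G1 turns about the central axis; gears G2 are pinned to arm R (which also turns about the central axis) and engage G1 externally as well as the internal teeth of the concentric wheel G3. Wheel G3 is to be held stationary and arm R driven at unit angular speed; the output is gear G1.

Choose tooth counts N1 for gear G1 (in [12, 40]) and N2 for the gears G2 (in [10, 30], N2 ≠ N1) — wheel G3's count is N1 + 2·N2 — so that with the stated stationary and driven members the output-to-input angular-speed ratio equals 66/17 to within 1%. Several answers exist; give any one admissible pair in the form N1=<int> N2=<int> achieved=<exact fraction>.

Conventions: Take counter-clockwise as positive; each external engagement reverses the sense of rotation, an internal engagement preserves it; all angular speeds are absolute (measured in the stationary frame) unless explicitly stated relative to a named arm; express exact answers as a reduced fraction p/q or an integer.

N1=17 N2=16 achieved=66/17

class = planetary set [ratio 66/17 wanted; Willis about the carrier]
Willis with ω_ring = 0: ω_sun/ω_arm = (N1+N3)/N1; set equal to 66/17  ⇒  N3/N1 = 66/17 − 1 = 49/17
N3 = N1 + 2·N2  ⇒  N2/N1 = (N3/N1 − 1)/2 = (49/17 − 1)/2 = 16/17
smallest multiple with N1 ≥ 12 and N2 ≥ 10: k = 1  ⇒  N1 = 1·17 = 17, N2 = 1·16 = 16 (N1 ≤ 40, N2 ≤ 30, N2 ≠ N1 ✓), N3 = 17 + 2·16 = 49
check: (N1+N3)/N1 with N1 = 17, N3 = 49 gives 66/17; |achieved − target| = 0 ≤ 33/850 ✓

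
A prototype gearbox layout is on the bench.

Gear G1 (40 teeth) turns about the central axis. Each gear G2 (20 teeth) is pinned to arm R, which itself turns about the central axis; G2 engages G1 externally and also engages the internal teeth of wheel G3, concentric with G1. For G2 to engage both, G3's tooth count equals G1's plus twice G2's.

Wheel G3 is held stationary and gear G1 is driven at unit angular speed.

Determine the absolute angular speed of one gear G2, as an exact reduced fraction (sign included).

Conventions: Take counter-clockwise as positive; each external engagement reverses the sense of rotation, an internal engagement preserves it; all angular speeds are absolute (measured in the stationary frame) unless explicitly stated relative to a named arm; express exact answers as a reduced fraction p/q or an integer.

topology: planetary set — G1 40T / G2 20T / G3 80T, arm = carrier (Willis)
ring teeth: 40 + 2·20 = 80
40(ω_sun−ω_arm) = −80(ω_ring−ω_arm),  ω_ring = 0, ω_sun = 1
40(1−ω_arm) = −80(0−ω_arm)  ⇒  120·ω_arm = 40  ⇒  ω_arm = 1/3
sun–planet mesh: 40·(1−1/3) = −20·(ω_p−ω_arm)  ⇒  ω_p−ω_arm = -4/3
ω_p = 1/3 − 4/3 = -1
exact speed ratio = -1

-1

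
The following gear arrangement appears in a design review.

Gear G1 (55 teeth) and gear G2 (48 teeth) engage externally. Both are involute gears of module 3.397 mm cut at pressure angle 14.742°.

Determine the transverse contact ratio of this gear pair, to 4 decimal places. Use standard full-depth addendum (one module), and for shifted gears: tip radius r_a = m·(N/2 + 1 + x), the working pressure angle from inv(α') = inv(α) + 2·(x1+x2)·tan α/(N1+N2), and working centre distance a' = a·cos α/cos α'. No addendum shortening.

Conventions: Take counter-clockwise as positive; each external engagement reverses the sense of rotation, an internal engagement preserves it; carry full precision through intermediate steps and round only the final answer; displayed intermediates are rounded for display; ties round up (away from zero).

class = single-mesh tooth geometry [involute pair 55T × 48T, m = 3.397]
base radii: r_b1 = 90.342334, r_b2 = 78.844219
tip radii: r_a1 = 96.814500, r_a2 = 84.925000
no profile shift: α' = α, a' = a
action lengths: √(r_a1²−r_b1²) = 34.803880, √(r_a2²−r_b2²) = 31.557009
base pitch p_b = π·m·cos α = 10.320684
CR = (34.803880 + 31.557009 − 174.945500·sin 14.74200°)/10.320684 = 2.116434
contact ratio ≈ 2.1164

2.1164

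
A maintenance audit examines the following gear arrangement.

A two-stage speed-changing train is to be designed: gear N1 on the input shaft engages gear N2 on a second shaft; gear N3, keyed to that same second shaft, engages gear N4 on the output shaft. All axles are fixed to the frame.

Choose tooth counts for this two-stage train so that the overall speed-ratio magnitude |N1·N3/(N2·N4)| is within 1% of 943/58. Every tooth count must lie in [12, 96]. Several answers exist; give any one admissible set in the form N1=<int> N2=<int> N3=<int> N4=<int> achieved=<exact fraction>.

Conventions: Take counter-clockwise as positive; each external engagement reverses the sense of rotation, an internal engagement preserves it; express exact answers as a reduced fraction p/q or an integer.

N1=69 N2=12 N3=82 N4=29 achieved=943/58

design class (target 943/58): fixed-axis compound train
target = 943/58 in lowest terms: an exact hit needs N1·N3 = k·943 and N2·N4 = k·58 for one integer k, every count in [12, 96]; additionally prefer no 1:1 stage (N1 ≠ N2, N3 ≠ N4)
k = 1…5: no 1:1-free in-range split of k·943 and k·58 into factor pairs; take k = 6
k = 6: N1·N3 = 5658 = 69·82, N2·N4 = 348 = 12·29
achieved = 69·82/(12·29) = 943/58; |achieved − target| = 0 ≤ 943/5800 ✓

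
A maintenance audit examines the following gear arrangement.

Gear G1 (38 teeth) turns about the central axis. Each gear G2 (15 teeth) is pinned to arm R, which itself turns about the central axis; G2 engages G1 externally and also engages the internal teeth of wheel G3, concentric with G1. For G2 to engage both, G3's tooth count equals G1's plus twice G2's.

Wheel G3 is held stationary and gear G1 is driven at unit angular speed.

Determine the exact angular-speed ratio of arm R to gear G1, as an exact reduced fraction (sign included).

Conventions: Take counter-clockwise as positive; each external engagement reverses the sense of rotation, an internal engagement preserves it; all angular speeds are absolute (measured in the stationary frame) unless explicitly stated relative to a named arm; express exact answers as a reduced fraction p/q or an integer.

19/53

planetary set (38T centre, 15T on arm, 68T internal) — Willis relation
ring teeth: 38 + 2·15 = 68
38(ω_sun−ω_arm) = −68(ω_ring−ω_arm),  ω_ring = 0, ω_sun = 1
38(1−ω_arm) = −68(0−ω_arm)  ⇒  106·ω_arm = 38  ⇒  ω_arm = 19/53
ω_out/ω_in = 19/53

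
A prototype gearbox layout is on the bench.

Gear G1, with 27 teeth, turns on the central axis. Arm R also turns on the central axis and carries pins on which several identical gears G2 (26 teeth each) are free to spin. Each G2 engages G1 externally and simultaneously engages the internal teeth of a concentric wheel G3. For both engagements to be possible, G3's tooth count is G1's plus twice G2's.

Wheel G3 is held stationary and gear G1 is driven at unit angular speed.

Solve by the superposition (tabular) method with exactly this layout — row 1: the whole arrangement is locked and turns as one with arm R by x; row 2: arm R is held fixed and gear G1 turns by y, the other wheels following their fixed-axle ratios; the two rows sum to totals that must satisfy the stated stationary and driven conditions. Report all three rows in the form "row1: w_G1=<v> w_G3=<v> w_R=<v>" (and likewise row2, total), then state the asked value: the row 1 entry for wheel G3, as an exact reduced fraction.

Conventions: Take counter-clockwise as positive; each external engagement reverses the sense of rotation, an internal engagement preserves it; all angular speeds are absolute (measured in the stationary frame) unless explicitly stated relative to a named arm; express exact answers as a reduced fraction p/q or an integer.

class = planetary set [G3 = 27+2·26 = 79; Willis about the carrier]
row 1: whole set turns with the arm by x
superposition row 2 [arm held]: sun y, ring −(27/79)·y, arm 0
boundary: total ω_ring = x − (27/79)·y = 0 and total ω_sun = x + y = 1  ⇒  y = 79/106, x = 27/106
row 2 ring = −(27/79)·79/106 = -27/106
totals (row 1 + row 2): sun 27/106 + 79/106 = 1, ring 27/106 + (-27/106) = 0, arm 27/106 + 0 = 27/106
asked cell (row1, ring) = 27/106

row1: w_G1=27/106 w_G3=27/106 w_R=27/106
row2: w_G1=79/106 w_G3=-27/106 w_R=0
total: w_G1=1 w_G3=0 w_R=27/106
asked value: 27/106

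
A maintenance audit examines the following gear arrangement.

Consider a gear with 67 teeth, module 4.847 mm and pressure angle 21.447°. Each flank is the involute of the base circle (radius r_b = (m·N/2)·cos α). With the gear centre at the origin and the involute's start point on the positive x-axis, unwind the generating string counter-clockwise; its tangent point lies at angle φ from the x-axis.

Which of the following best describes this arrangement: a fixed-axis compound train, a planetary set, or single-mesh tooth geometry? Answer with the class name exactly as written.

topology: single-mesh involute geometry — m = 4.847, N = 67
classification: single-mesh tooth geometry

single-mesh tooth geometry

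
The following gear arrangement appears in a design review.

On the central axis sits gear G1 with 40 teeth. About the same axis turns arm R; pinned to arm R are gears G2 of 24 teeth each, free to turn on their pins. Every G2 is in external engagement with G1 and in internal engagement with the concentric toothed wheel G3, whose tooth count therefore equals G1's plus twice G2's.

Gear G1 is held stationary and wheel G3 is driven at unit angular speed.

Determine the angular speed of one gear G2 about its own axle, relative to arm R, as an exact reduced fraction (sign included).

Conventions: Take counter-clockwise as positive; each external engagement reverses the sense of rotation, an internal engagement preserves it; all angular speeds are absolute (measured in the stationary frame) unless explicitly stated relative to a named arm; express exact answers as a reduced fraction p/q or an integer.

55/48

topology: planetary set — G1 40T / G2 24T / G3 88T, arm = carrier (Willis)
ring teeth: 40 + 2·24 = 88
40(ω_sun−ω_arm) = −88(ω_ring−ω_arm),  ω_sun = 0, ω_ring = 1
40(0−ω_arm) = −88(1−ω_arm)  ⇒  128·ω_arm = 88  ⇒  ω_arm = 11/16
sun–planet mesh: 40·(0−11/16) = −24·(ω_p−ω_arm)  ⇒  ω_p−ω_arm = 55/48
exact speed ratio = 55/48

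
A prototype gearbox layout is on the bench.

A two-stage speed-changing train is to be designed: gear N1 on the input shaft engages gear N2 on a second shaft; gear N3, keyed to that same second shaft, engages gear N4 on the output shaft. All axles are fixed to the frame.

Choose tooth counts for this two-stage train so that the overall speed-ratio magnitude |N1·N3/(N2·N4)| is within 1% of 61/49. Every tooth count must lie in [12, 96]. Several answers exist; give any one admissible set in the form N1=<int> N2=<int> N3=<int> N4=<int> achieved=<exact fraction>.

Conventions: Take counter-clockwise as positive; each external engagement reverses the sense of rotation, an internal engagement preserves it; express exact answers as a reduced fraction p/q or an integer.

2-stage fixed-axis compound train for ratio 61/49
target = 61/49 in lowest terms: an exact hit needs N1·N3 = k·61 and N2·N4 = k·49 for one integer k, every count in [12, 96]; additionally prefer no 1:1 stage (N1 ≠ N2, N3 ≠ N4)
k = 1…11: no 1:1-free in-range split of k·61 and k·49 into factor pairs; take k = 12
k = 12: N1·N3 = 732 = 12·61, N2·N4 = 588 = 49·12
achieved = 12·61/(49·12) = 61/49; |achieved − target| = 0 ≤ 61/4900 ✓

N1=12 N2=49 N3=61 N4=12 achieved=61/49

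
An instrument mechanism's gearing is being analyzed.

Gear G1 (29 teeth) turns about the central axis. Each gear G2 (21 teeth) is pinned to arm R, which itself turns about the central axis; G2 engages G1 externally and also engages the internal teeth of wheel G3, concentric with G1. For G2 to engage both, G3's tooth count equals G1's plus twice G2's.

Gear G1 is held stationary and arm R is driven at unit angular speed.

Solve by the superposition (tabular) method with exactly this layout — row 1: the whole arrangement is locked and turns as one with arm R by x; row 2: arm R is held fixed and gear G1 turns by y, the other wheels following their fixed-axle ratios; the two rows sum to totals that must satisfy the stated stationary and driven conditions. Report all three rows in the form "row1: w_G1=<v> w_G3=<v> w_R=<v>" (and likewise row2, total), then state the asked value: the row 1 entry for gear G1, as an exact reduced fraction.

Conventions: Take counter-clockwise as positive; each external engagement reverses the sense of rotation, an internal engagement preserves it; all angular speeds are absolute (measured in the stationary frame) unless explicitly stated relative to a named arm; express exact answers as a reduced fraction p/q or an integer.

planetary set (29T centre, 21T on arm, 71T internal) — Willis relation
row 1 (train locked, turned with arm): all members turn x
row 2 (arm held, sun turns y): ω_ring = −(29/71)·y, ω_arm = 0
boundary: total ω_sun = x + y = 0 and total ω_arm = x = 1  ⇒  y = -1, x = 1
row 2 ring = −(29/71)·(-1) = 29/71
totals (row 1 + row 2): sun 1 + (-1) = 0, ring 1 + 29/71 = 100/71, arm 1 + 0 = 1
asked cell (row1, sun) = 1

row1: w_G1=1 w_G3=1 w_R=1
row2: w_G1=-1 w_G3=29/71 w_R=0
total: w_G1=0 w_G3=100/71 w_R=1
asked value: 1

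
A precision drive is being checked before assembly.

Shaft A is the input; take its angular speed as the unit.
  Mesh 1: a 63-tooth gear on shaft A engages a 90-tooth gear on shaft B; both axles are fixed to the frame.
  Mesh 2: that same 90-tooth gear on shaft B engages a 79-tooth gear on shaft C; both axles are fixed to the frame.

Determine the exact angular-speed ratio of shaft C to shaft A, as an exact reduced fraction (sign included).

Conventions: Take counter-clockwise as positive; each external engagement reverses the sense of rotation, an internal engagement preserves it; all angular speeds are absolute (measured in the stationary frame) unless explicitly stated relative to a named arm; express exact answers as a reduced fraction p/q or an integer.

class = fixed-axis compound train [2 meshes; 2 ratios multiply, 2 sense flips]
mesh 1 [63T→90T]: running ratio 7/10, sense −
mesh 2 [90T→79T]: running ratio 63/79, sense +
ω_out/ω_in = 63/79

63/79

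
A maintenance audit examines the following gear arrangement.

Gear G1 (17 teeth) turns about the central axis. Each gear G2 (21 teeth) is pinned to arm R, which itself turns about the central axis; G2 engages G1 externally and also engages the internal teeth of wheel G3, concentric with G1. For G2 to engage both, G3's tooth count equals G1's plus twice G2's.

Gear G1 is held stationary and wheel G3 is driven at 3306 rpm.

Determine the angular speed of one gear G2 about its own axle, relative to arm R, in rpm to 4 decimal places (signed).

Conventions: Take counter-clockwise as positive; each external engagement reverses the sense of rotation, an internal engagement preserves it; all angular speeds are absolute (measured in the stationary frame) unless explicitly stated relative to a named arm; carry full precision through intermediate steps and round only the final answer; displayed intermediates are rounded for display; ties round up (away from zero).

planetary set (17T centre, 21T on arm, 59T internal) — Willis relation
normalise by the input: solve with ω_ring = 1, then scale by 3306 rpm
ring teeth: 17 + 2·21 = 59
17(ω_sun−ω_arm) = −59(ω_ring−ω_arm),  ω_sun = 0, ω_ring = 1
17(0−ω_arm) = −59(1−ω_arm)  ⇒  76·ω_arm = 59  ⇒  ω_arm = 59/76
sun–planet mesh: 17·(0−59/76) = −21·(ω_p−ω_arm)  ⇒  ω_p−ω_arm = 1003/1596
scale: ω_p−ω_arm = 1003/1596 × 3306 rpm = +2077.6429 rpm

+2077.6429 rpm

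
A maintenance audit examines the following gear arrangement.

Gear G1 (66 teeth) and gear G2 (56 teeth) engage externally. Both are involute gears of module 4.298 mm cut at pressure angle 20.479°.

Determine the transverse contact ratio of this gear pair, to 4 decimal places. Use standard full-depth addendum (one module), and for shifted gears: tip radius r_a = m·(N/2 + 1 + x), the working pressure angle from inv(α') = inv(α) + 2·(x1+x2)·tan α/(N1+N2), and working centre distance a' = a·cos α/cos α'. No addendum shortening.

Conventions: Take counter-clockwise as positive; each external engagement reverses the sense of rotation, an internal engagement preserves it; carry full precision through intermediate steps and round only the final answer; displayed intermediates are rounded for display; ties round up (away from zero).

1.7597

topology: single-mesh involute geometry — m = 4.298, 66T/56T pair
base radii: r_b1 = 132.870160, r_b2 = 112.738317
tip radii: r_a1 = 146.132000, r_a2 = 124.642000
no profile shift: α' = α, a' = a
action lengths: √(r_a1²−r_b1²) = 60.828300, √(r_a2²−r_b2²) = 53.157313
base pitch p_b = π·m·cos α = 12.649210
CR = (60.828300 + 53.157313 − 262.178000·sin 20.47900°)/12.649210 = 1.759711
contact ratio ≈ 1.7597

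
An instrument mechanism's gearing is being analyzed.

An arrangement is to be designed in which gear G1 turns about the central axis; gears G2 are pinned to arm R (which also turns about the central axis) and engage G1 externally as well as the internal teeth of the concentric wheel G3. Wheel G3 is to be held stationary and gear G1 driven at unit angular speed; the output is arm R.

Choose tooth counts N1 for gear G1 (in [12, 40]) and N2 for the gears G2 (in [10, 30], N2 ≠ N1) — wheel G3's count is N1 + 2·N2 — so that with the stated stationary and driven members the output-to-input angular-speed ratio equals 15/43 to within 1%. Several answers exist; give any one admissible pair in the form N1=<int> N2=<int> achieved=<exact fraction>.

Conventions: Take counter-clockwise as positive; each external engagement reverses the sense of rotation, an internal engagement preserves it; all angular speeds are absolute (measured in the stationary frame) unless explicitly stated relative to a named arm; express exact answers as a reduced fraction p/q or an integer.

N1=30 N2=13 achieved=15/43

class = planetary set [ratio 15/43 wanted; Willis about the carrier]
Willis with ω_ring = 0: ω_arm/ω_sun = N1/(N1+N3); set equal to 15/43  ⇒  N3/N1 = 1/(15/43) − 1 = 28/15
N3 = N1 + 2·N2  ⇒  N2/N1 = (N3/N1 − 1)/2 = (28/15 − 1)/2 = 13/30
smallest multiple with N1 ≥ 12 and N2 ≥ 10: k = 1  ⇒  N1 = 1·30 = 30, N2 = 1·13 = 13 (N1 ≤ 40, N2 ≤ 30, N2 ≠ N1 ✓), N3 = 30 + 2·13 = 56
check: N1/(N1+N3) with N1 = 30, N3 = 56 gives 15/43; |achieved − target| = 0 ≤ 3/860 ✓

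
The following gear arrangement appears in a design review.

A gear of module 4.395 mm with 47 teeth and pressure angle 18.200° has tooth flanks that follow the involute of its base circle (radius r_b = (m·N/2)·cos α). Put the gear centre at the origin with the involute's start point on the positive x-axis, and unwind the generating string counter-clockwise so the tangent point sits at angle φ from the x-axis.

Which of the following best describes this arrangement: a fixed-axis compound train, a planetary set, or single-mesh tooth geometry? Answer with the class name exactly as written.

single-mesh tooth geometry

recognized (one wheel, involute flank): single-mesh tooth geometry, m = 4.395, N = 47
classification: single-mesh tooth geometry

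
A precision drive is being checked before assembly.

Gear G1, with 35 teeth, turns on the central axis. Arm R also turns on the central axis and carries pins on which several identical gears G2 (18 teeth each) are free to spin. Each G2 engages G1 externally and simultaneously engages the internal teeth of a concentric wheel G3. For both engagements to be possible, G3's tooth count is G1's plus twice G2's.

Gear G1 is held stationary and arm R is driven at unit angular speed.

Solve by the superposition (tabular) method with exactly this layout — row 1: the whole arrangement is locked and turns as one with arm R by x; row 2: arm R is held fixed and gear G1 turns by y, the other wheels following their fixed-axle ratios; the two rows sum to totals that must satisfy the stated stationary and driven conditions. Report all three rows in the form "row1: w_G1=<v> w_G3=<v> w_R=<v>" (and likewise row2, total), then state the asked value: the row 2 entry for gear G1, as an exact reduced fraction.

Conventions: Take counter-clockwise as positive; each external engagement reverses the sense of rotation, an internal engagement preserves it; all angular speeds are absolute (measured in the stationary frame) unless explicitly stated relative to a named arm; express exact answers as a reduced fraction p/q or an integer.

row1: w_G1=1 w_G3=1 w_R=1
row2: w_G1=-1 w_G3=35/71 w_R=0
total: w_G1=0 w_G3=106/71 w_R=1
asked value: -1

topology: planetary set — G1 35T / G2 18T / G3 71T, arm = carrier (Willis)
row 1: whole set turns with the arm by x
row 2 (arm held, sun turns y): ω_ring = −(35/71)·y, ω_arm = 0
boundary: total ω_sun = x + y = 0 and total ω_arm = x = 1  ⇒  y = -1, x = 1
row 2 ring = −(35/71)·(-1) = 35/71
totals (row 1 + row 2): sun 1 + (-1) = 0, ring 1 + 35/71 = 106/71, arm 1 + 0 = 1
asked cell (row2, sun) = -1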